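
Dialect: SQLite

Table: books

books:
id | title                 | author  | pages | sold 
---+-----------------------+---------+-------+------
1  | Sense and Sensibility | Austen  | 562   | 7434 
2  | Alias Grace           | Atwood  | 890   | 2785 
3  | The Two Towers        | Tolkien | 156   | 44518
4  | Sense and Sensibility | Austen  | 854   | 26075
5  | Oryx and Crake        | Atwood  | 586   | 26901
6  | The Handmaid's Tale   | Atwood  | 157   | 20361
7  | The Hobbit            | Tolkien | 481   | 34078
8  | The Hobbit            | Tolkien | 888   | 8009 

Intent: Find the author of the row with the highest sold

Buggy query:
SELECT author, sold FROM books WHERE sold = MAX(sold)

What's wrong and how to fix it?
Bug: MAX(sold) is an aggregate and cannot be used directly in WHERE

Fix: Wrap MAX in a scalar subquery so WHERE compares against a single value

Corrected query:
SELECT author, sold FROM books WHERE sold = (SELECT MAX(sold) FROM books)

Result:
author  | sold 
--------+------
Tolkien | 44518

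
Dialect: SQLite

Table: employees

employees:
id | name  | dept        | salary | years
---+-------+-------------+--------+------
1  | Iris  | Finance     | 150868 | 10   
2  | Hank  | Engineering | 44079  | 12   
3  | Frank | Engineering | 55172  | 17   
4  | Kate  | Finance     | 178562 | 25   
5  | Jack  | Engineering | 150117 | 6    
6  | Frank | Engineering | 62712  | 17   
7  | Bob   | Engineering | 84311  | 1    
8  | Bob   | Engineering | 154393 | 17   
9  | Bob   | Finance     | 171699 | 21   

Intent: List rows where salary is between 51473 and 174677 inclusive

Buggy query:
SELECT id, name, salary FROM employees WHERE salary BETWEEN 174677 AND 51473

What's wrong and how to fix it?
Bug: BETWEEN expects the lower bound first; with 174677 AND 51473 the range is empty

Fix: Write BETWEEN 51473 AND 174677

Corrected query:
SELECT id, name, salary FROM employees WHERE salary BETWEEN 51473 AND 174677

Result:
id | name  | salary
---+-------+-------
1  | Iris  | 150868
3  | Frank | 55172 
5  | Jack  | 150117
6  | Frank | 62712 
7  | Bob   | 84311 
8  | Bob   | 154393
9  | Bob   | 171699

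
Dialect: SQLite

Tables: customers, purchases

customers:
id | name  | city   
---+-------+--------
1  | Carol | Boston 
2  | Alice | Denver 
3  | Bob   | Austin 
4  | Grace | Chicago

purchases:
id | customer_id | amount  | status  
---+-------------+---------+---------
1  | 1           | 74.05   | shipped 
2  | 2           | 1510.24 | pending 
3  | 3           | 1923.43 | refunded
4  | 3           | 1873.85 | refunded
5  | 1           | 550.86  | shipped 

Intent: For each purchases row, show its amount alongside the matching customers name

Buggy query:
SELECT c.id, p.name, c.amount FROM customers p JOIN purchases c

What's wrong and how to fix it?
Bug: Missing join condition: each purchases row is matched to all customers rows instead of just its own

Fix: Specify the join condition linking the foreign key to the parent id

Corrected query:
SELECT c.id, p.name, c.amount FROM customers p JOIN purchases c ON c.customer_id = p.id

Result:
id | name  | amount 
---+-------+--------
1  | Carol | 74.05  
2  | Alice | 1510.24
3  | Bob   | 1923.43
4  | Bob   | 1873.85
5  | Carol | 550.86 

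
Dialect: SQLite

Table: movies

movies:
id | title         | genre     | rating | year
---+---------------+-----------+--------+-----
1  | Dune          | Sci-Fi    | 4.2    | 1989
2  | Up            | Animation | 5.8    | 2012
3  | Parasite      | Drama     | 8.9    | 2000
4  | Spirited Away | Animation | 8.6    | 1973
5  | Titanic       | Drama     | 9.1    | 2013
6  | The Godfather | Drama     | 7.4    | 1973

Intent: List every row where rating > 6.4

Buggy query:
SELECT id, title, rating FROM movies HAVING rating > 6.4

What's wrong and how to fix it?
Bug: HAVING filters the output of aggregation, but this query has no GROUP BY and no aggregate functions, so SQLite rejects it (HAVING clause on a non-aggregate query); the condition here is per row

Fix: Use WHERE for row-level filtering

Corrected query:
SELECT id, title, rating FROM movies WHERE rating > 6.4

Result:
id | title         | rating
---+---------------+-------
3  | Parasite      | 8.9   
4  | Spirited Away | 8.6   
5  | Titanic       | 9.1   
6  | The Godfather | 7.4   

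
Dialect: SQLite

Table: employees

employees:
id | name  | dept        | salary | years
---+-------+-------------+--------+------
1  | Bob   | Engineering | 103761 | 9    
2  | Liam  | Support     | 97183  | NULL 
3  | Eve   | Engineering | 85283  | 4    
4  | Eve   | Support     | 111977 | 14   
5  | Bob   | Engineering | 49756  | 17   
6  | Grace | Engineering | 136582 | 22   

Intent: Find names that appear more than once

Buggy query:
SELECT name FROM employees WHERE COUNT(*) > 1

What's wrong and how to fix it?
Bug: COUNT(*) is an aggregate and cannot be used in WHERE

Fix: Group first, then use HAVING for the count condition

Corrected query:
SELECT name FROM employees GROUP BY name HAVING COUNT(*) > 1

Result:
name
----
Bob 
Eve 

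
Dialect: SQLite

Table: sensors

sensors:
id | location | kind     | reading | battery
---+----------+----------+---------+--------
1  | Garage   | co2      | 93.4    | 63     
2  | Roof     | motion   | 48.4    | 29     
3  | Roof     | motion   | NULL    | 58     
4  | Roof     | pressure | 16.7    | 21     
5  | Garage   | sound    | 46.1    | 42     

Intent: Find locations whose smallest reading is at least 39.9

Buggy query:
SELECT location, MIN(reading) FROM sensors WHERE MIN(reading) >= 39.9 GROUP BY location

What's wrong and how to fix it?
Bug: Aggregates like MIN are computed per group after WHERE runs

Fix: Replace WHERE with HAVING after the GROUP BY

Corrected query:
SELECT location, MIN(reading) FROM sensors GROUP BY location HAVING MIN(reading) >= 39.9

Result:
location | MIN(reading)
---------+-------------
Garage   | 46.1        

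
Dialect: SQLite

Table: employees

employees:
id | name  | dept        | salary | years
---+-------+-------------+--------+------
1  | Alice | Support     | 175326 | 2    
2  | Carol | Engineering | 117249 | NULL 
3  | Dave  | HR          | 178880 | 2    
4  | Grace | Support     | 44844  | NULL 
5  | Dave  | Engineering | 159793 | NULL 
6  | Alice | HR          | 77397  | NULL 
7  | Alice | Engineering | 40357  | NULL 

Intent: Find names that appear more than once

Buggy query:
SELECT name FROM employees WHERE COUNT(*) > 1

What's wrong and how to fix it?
Bug: WHERE can't reference COUNT(*); aggregates are computed after WHERE

Fix: GROUP BY name, then filter groups with HAVING COUNT(*) > 1

Corrected query:
SELECT name FROM employees GROUP BY name HAVING COUNT(*) > 1

Result:
name 
-----
Alice
Dave 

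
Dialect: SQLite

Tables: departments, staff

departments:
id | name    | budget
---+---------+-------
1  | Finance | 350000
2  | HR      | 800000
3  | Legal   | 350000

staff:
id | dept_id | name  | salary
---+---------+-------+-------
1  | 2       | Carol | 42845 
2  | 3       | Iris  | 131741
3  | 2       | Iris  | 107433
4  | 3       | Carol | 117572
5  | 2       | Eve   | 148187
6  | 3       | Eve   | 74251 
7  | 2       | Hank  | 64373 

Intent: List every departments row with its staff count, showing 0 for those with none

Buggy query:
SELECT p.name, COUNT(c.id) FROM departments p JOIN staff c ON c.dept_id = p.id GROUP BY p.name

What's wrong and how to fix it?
Bug: INNER JOIN drops departments rows that have no matching staff rows

Fix: Switch to LEFT JOIN to retain unmatched parent rows

Corrected query:
SELECT p.name, COUNT(c.id) FROM departments p LEFT JOIN staff c ON c.dept_id = p.id GROUP BY p.name

Result:
name    | COUNT(c.id)
--------+------------
Finance | 0          
HR      | 4          
Legal   | 3          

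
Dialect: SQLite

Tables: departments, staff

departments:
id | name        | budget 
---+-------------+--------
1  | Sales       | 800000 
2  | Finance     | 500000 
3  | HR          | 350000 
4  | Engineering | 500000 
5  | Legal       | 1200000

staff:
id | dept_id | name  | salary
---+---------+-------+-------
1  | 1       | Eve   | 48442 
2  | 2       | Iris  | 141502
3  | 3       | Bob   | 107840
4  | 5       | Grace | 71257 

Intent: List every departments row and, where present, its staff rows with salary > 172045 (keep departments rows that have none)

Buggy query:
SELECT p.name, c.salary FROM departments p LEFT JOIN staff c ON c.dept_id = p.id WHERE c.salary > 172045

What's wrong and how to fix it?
Bug: Filtering c.salary in WHERE discards the NULL rows produced by LEFT JOIN, turning it into an inner join

Fix: Move the right-table condition into the ON clause so unmatched parents are kept

Corrected query:
SELECT p.name, c.salary FROM departments p LEFT JOIN staff c ON c.dept_id = p.id AND c.salary > 172045

Result:
name        | salary
------------+-------
Sales       | NULL  
Finance     | NULL  
HR          | NULL  
Engineering | NULL  
Legal       | NULL  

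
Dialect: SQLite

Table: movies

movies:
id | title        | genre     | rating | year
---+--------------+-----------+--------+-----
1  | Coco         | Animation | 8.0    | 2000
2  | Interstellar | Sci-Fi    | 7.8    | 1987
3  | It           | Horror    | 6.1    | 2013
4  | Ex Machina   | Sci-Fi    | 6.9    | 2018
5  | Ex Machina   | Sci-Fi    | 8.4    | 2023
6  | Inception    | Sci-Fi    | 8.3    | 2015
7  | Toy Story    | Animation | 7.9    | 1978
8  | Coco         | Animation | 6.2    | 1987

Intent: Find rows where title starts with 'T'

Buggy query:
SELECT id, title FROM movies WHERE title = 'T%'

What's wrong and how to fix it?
Bug: Wildcards only work with LIKE; '=' treats '%' as a literal character

Fix: Replace '=' with LIKE so 'T%' is treated as a pattern

Corrected query:
SELECT id, title FROM movies WHERE title LIKE 'T%'

Result:
id | title    
---+----------
7  | Toy Story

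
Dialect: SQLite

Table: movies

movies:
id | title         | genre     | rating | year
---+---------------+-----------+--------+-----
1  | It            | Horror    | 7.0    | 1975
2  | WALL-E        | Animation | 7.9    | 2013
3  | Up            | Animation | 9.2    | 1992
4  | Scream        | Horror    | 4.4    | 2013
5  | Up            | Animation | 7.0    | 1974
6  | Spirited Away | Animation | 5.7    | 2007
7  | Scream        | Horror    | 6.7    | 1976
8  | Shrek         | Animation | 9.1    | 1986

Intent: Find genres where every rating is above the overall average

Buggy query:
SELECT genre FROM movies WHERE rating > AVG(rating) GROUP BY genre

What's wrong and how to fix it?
Bug: AVG() is an aggregate; it can't sit directly in WHERE

Fix: Compute the overall average in a scalar subquery and compare each group's MIN against it in HAVING

Corrected query:
SELECT genre FROM movies GROUP BY genre HAVING MIN(rating) > (SELECT AVG(rating) FROM movies)

Result:
(no rows)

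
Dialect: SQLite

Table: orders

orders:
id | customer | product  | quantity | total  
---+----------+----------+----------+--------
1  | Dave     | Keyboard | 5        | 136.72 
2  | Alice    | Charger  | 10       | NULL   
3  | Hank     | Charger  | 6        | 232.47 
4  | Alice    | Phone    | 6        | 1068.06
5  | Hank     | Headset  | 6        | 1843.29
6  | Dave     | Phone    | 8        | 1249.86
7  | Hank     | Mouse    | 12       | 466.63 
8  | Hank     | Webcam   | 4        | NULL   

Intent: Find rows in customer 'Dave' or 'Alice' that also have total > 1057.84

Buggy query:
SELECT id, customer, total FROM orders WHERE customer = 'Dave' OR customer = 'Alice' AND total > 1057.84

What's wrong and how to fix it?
Bug: Without parentheses, AND is evaluated before OR, so the total filter only applies to the 'Alice' branch

Fix: Group the OR with parentheses (or use IN), then AND the threshold

Corrected query:
SELECT id, customer, total FROM orders WHERE (customer = 'Dave' OR customer = 'Alice') AND total > 1057.84

Result:
id | customer | total  
---+----------+--------
4  | Alice    | 1068.06
6  | Dave     | 1249.86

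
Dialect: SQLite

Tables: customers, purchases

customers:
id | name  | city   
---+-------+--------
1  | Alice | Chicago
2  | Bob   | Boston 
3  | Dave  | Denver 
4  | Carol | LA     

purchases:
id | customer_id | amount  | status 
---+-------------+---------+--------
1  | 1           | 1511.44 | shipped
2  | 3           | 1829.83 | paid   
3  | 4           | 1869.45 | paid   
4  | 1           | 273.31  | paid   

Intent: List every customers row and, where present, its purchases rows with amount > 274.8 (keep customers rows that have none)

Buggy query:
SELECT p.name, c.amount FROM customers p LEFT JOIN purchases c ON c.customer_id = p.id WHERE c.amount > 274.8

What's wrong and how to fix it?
Bug: Filtering c.amount in WHERE discards the NULL rows produced by LEFT JOIN, turning it into an inner join

Fix: Put 'c.amount > 274.8' in the JOIN's ON clause instead of WHERE

Corrected query:
SELECT p.name, c.amount FROM customers p LEFT JOIN purchases c ON c.customer_id = p.id AND c.amount > 274.8

Result:
name  | amount 
------+--------
Alice | 1511.44
Bob   | NULL   
Dave  | 1829.83
Carol | 1869.45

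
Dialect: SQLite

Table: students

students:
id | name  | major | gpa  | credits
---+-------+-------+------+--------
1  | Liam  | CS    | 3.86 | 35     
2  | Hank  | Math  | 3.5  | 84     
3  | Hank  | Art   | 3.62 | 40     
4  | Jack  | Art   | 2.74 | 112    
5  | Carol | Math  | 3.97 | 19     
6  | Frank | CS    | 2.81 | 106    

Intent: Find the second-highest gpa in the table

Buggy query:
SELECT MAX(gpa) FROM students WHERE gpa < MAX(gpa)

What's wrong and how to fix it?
Bug: The inner MAX is an aggregate inside WHERE, which is not allowed

Fix: Put the inner MAX in a scalar subquery

Corrected query:
SELECT MAX(gpa) FROM students WHERE gpa < (SELECT MAX(gpa) FROM students)

Result:
MAX(gpa)
--------
3.86    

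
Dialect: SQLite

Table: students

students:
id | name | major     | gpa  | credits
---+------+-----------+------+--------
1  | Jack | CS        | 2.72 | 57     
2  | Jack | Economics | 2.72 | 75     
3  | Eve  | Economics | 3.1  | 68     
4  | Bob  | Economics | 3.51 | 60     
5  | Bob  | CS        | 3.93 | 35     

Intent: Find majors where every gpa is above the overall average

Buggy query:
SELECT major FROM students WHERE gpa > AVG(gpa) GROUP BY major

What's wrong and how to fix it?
Bug: AVG() is an aggregate; it can't sit directly in WHERE

Fix: Compute the overall average in a scalar subquery and compare each group's MIN against it in HAVING

Corrected query:
SELECT major FROM students GROUP BY major HAVING MIN(gpa) > (SELECT AVG(gpa) FROM students)

Result:
(no rows)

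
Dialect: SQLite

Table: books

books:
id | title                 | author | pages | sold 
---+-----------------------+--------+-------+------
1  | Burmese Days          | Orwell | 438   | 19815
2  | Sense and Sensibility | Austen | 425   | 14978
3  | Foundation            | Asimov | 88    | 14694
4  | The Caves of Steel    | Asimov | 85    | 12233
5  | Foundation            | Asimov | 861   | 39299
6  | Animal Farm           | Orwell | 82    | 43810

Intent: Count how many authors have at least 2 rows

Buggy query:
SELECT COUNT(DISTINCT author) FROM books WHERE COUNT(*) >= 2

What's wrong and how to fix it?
Bug: WHERE filters individual rows, not groups, so a group-level COUNT is invalid there

Fix: Use a subquery that GROUPs and filters with HAVING, then count its rows

Corrected query:
SELECT COUNT(*) FROM (SELECT author FROM books GROUP BY author HAVING COUNT(*) >= 2)

Result:
COUNT(*)
--------
2       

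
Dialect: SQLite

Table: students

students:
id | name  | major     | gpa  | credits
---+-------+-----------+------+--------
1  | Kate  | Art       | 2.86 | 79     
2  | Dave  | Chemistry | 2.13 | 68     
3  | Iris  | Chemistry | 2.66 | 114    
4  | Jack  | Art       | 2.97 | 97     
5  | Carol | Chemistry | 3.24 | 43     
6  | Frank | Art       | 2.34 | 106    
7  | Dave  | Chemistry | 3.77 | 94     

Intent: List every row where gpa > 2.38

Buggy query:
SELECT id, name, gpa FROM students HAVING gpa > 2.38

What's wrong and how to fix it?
Bug: HAVING filters the output of aggregation, but this query has no GROUP BY and no aggregate functions, so SQLite rejects it (HAVING clause on a non-aggregate query); the condition here is per row

Fix: Use WHERE for row-level filtering

Corrected query:
SELECT id, name, gpa FROM students WHERE gpa > 2.38

Result:
id | name  | gpa 
---+-------+-----
1  | Kate  | 2.86
3  | Iris  | 2.66
4  | Jack  | 2.97
5  | Carol | 3.24
7  | Dave  | 3.77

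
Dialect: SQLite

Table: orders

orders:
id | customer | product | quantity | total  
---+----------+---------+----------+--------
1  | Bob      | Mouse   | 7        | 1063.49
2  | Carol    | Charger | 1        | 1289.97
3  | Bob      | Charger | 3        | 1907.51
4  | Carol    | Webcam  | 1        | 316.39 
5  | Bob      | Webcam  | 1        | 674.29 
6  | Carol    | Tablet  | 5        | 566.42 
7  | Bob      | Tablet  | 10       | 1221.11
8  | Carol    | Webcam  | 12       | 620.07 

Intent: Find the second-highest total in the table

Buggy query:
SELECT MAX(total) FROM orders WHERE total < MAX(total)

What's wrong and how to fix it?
Bug: The inner MAX is an aggregate inside WHERE, which is not allowed

Fix: Compute the overall MAX in a subquery, then take MAX of rows below it

Corrected query:
SELECT MAX(total) FROM orders WHERE total < (SELECT MAX(total) FROM orders)

Result:
MAX(total)
----------
1289.97   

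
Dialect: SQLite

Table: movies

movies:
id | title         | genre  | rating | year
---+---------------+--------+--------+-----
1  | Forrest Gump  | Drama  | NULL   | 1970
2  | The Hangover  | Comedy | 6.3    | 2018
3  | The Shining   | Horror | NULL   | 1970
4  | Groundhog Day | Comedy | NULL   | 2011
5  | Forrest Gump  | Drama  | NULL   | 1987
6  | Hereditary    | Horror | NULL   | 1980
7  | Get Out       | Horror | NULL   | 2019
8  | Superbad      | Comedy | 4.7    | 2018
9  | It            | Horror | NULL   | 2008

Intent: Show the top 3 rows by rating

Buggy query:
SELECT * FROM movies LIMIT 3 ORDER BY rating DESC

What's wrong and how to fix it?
Bug: ORDER BY cannot follow LIMIT; LIMIT is the final clause

Fix: Swap the clauses: ORDER BY first, then LIMIT

Corrected query:
SELECT * FROM movies ORDER BY rating DESC LIMIT 3

Result:
id | title        | genre  | rating | year
---+--------------+--------+--------+-----
2  | The Hangover | Comedy | 6.3    | 2018
8  | Superbad     | Comedy | 4.7    | 2018
1  | Forrest Gump | Drama  | NULL   | 1970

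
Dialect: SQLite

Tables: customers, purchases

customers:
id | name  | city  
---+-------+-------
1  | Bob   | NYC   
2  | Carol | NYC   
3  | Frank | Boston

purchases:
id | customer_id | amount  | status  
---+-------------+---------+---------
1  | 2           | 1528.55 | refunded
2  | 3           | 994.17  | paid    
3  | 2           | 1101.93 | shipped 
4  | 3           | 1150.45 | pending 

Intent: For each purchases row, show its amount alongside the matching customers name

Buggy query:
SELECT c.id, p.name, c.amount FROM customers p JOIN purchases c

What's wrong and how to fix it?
Bug: JOIN with no ON clause produces a cartesian product; every purchases row pairs with every customers row

Fix: Specify the join condition linking the foreign key to the parent id

Corrected query:
SELECT c.id, p.name, c.amount FROM customers p JOIN purchases c ON c.customer_id = p.id

Result:
id | name  | amount 
---+-------+--------
1  | Carol | 1528.55
2  | Frank | 994.17 
3  | Carol | 1101.93
4  | Frank | 1150.45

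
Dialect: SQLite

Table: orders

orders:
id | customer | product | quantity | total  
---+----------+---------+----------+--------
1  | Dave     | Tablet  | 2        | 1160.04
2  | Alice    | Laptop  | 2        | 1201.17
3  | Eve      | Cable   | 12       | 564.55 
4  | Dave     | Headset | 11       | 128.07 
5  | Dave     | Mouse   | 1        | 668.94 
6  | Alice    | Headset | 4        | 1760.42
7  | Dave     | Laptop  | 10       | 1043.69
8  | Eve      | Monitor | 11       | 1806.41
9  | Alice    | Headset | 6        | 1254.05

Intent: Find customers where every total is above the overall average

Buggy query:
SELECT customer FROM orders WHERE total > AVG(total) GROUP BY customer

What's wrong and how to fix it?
Bug: WHERE evaluates per row before aggregation, so AVG() is unavailable

Fix: Compute the overall average in a scalar subquery and compare each group's MIN against it in HAVING

Corrected query:
SELECT customer FROM orders GROUP BY customer HAVING MIN(total) > (SELECT AVG(total) FROM orders)

Result:
customer
--------
Alice   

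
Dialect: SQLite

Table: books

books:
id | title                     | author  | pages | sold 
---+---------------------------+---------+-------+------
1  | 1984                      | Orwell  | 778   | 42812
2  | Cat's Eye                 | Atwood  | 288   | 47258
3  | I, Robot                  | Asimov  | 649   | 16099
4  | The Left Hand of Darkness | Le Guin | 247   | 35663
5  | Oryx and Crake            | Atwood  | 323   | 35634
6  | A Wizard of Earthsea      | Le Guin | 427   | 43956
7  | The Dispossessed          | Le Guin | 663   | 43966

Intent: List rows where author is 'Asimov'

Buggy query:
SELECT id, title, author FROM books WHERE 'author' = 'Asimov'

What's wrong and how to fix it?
Bug: Single quotes denote string literals in SQL; the column name is being compared as a constant string

Fix: Remove the quotes around the column name (or use double quotes for an identifier)

Corrected query:
SELECT id, title, author FROM books WHERE author = 'Asimov'

Result:
id | title    | author
---+----------+-------
3  | I, Robot | Asimov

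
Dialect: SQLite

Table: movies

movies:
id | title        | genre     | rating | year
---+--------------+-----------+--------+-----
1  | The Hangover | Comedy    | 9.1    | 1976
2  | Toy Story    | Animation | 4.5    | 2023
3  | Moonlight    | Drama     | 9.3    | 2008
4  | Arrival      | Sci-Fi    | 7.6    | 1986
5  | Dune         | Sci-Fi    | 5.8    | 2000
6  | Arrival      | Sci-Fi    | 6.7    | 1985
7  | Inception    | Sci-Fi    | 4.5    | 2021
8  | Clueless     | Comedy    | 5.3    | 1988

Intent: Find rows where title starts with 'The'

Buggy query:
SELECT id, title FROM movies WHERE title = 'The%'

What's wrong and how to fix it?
Bug: '=' compares the literal string including the % character; pattern matching needs LIKE

Fix: Replace '=' with LIKE so 'The%' is treated as a pattern

Corrected query:
SELECT id, title FROM movies WHERE title LIKE 'The%'

Result:
id | title       
---+-------------
1  | The Hangover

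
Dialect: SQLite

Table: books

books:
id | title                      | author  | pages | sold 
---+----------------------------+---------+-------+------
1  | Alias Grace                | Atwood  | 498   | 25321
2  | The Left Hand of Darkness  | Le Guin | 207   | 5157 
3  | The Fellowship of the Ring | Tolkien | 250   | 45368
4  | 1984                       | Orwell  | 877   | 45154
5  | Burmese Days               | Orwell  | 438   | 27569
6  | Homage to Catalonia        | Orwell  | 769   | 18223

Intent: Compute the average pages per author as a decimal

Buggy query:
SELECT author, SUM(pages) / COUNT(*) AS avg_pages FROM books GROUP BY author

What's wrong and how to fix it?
Bug: Both operands are integers, so '/' performs integer division and truncates

Fix: Multiply by 1.0 (or CAST to REAL) to force floating-point division

Corrected query:
SELECT author, SUM(pages) * 1.0 / COUNT(*) AS avg_pages FROM books GROUP BY author

Result:
author  | avg_pages 
--------+-----------
Atwood  | 498       
Le Guin | 207       
Orwell  | 694.666667
Tolkien | 250       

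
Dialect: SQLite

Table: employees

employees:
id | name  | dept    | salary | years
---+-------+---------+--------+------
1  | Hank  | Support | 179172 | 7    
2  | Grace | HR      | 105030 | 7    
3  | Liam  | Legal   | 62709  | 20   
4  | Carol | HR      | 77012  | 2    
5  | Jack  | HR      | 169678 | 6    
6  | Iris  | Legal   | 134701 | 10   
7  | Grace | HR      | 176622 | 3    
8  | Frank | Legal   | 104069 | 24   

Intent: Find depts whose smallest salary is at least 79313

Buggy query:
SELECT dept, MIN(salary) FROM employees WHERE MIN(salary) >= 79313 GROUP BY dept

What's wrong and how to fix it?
Bug: Aggregates like MIN are computed per group after WHERE runs

Fix: Replace WHERE with HAVING after the GROUP BY

Corrected query:
SELECT dept, MIN(salary) FROM employees GROUP BY dept HAVING MIN(salary) >= 79313

Result:
dept    | MIN(salary)
--------+------------
Support | 179172     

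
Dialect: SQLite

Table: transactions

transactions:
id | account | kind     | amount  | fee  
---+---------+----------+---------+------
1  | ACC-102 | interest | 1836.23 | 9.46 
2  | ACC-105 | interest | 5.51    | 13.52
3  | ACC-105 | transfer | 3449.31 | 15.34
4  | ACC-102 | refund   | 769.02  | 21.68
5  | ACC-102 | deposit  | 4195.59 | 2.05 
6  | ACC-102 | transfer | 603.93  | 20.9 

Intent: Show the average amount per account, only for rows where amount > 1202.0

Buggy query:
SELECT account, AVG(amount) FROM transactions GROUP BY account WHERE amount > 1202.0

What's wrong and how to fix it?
Bug: Row-level WHERE must come before GROUP BY in the clause order

Fix: Place WHERE between FROM and GROUP BY

Corrected query:
SELECT account, AVG(amount) FROM transactions WHERE amount > 1202.0 GROUP BY account

Result:
account | AVG(amount)
--------+------------
ACC-102 | 3015.91    
ACC-105 | 3449.31    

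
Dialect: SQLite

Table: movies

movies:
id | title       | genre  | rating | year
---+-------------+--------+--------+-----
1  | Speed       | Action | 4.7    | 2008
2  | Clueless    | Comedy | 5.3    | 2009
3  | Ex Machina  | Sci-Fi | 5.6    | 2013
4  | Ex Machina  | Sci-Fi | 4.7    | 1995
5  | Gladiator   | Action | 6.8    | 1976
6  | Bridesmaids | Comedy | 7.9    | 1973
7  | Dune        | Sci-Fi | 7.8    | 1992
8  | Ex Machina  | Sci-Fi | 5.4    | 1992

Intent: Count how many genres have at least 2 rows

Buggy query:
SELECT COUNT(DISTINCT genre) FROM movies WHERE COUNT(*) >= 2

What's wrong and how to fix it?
Bug: WHERE filters individual rows, not groups, so a group-level COUNT is invalid there

Fix: Use a subquery that GROUPs and filters with HAVING, then count its rows

Corrected query:
SELECT COUNT(*) FROM (SELECT genre FROM movies GROUP BY genre HAVING COUNT(*) >= 2)

Result:
COUNT(*)
--------
3       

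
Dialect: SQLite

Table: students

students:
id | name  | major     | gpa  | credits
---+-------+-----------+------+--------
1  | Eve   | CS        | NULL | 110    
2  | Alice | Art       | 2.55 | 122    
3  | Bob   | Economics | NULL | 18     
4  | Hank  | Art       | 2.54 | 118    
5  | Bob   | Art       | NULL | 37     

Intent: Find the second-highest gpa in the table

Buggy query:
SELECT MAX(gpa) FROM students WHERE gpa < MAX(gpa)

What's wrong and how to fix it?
Bug: MAX(gpa) on the right of the comparison is an aggregate-in-WHERE error

Fix: Compute the overall MAX in a subquery, then take MAX of rows below it

Corrected query:
SELECT MAX(gpa) FROM students WHERE gpa < (SELECT MAX(gpa) FROM students)

Result:
MAX(gpa)
--------
2.54    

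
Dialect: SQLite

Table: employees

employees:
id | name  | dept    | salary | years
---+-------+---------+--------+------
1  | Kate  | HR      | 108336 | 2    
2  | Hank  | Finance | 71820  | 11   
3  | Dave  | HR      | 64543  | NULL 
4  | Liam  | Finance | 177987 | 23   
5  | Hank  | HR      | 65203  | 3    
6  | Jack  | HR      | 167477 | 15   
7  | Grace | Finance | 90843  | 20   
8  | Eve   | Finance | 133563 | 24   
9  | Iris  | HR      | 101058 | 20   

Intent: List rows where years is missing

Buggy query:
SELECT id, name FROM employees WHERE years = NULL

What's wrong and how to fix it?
Bug: Comparing to NULL with '=' never matches; NULL = NULL is unknown, not true

Fix: Replace '= NULL' with 'IS NULL'

Corrected query:
SELECT id, name FROM employees WHERE years IS NULL

Result:
id | name
---+-----
3  | Dave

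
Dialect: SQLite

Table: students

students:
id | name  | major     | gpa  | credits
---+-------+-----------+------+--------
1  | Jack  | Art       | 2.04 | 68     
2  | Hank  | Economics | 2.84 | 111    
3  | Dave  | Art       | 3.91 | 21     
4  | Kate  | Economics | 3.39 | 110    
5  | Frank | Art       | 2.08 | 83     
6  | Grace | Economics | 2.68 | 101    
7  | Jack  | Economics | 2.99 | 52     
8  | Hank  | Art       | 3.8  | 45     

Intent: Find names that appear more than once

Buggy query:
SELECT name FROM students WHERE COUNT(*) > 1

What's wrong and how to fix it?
Bug: WHERE can't reference COUNT(*); aggregates are computed after WHERE

Fix: GROUP BY name, then filter groups with HAVING COUNT(*) > 1

Corrected query:
SELECT name FROM students GROUP BY name HAVING COUNT(*) > 1

Result:
name
----
Hank
Jack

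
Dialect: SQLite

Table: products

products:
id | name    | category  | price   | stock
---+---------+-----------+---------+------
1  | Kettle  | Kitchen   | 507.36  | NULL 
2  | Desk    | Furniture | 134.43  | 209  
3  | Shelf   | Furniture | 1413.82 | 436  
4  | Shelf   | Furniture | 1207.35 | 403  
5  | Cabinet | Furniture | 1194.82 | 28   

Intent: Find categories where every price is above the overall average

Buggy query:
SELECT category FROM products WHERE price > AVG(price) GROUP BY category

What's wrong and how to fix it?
Bug: WHERE evaluates per row before aggregation, so AVG() is unavailable

Fix: Compute the overall average in a scalar subquery and compare each group's MIN against it in HAVING

Corrected query:
SELECT category FROM products GROUP BY category HAVING MIN(price) > (SELECT AVG(price) FROM products)

Result:
(no rows)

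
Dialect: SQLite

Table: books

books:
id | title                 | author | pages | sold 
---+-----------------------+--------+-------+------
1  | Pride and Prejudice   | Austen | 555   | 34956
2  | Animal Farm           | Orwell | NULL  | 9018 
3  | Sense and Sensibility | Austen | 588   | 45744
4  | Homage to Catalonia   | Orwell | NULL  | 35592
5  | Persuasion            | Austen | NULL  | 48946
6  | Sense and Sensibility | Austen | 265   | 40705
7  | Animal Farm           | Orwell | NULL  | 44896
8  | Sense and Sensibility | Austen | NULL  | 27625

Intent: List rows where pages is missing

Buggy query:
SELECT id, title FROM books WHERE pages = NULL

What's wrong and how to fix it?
Bug: '= NULL' is always unknown in SQL three-valued logic, so no rows match

Fix: Replace '= NULL' with 'IS NULL'

Corrected query:
SELECT id, title FROM books WHERE pages IS NULL

Result:
id | title                
---+----------------------
2  | Animal Farm          
4  | Homage to Catalonia  
5  | Persuasion           
7  | Animal Farm          
8  | Sense and Sensibility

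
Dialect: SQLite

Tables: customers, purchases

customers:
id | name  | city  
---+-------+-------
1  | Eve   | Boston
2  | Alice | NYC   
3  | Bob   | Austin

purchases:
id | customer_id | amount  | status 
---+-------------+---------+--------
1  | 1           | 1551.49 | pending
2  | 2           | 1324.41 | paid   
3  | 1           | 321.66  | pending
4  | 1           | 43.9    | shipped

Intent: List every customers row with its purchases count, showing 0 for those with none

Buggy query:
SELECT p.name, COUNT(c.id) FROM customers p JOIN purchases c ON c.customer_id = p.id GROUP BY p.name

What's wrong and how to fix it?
Bug: INNER JOIN drops customers rows that have no matching purchases rows

Fix: Use LEFT JOIN so parents without children still appear (COUNT(c.id) gives 0)

Corrected query:
SELECT p.name, COUNT(c.id) FROM customers p LEFT JOIN purchases c ON c.customer_id = p.id GROUP BY p.name

Result:
name  | COUNT(c.id)
------+------------
Alice | 1          
Bob   | 0          
Eve   | 3          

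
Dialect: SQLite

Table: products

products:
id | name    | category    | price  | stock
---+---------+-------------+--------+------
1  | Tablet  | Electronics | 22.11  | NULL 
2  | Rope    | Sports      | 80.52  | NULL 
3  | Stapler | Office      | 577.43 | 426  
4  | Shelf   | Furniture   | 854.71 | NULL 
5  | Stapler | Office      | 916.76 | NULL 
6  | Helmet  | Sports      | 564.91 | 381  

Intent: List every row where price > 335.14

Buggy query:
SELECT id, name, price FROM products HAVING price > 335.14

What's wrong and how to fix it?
Bug: This is a non-aggregate query (no GROUP BY, no aggregates), so in SQLite the HAVING clause is invalid here; a row-level condition belongs in WHERE

Fix: Replace HAVING with WHERE since the condition applies to individual rows

Corrected query:
SELECT id, name, price FROM products WHERE price > 335.14

Result:
id | name    | price 
---+---------+-------
3  | Stapler | 577.43
4  | Shelf   | 854.71
5  | Stapler | 916.76
6  | Helmet  | 564.91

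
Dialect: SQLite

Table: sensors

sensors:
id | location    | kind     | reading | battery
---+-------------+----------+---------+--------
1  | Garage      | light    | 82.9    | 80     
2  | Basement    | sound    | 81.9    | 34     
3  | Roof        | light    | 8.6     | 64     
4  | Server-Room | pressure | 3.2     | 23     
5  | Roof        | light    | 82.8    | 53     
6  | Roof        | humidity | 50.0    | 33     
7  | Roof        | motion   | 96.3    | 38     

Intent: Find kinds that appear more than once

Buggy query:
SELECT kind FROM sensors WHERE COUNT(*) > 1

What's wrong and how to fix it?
Bug: WHERE can't reference COUNT(*); aggregates are computed after WHERE

Fix: GROUP BY kind, then filter groups with HAVING COUNT(*) > 1

Corrected query:
SELECT kind FROM sensors GROUP BY kind HAVING COUNT(*) > 1

Result:
kind 
-----
light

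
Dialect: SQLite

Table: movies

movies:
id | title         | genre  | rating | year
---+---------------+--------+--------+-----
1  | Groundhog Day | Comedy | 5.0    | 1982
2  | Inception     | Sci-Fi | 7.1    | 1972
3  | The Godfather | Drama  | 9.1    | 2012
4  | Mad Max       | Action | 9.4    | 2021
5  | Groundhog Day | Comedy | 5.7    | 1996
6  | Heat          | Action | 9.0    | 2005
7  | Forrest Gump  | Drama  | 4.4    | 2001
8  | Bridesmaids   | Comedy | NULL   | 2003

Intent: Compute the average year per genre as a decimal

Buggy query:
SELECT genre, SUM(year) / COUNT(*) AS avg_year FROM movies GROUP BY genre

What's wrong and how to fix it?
Bug: SUM(year) and COUNT(*) are both integers; the division truncates the fractional part

Fix: Cast one side to REAL so the division keeps the fractional part

Corrected query:
SELECT genre, SUM(year) * 1.0 / COUNT(*) AS avg_year FROM movies GROUP BY genre

Result:
genre  | avg_year   
-------+------------
Action | 2013       
Comedy | 1993.666667
Drama  | 2006.5     
Sci-Fi | 1972       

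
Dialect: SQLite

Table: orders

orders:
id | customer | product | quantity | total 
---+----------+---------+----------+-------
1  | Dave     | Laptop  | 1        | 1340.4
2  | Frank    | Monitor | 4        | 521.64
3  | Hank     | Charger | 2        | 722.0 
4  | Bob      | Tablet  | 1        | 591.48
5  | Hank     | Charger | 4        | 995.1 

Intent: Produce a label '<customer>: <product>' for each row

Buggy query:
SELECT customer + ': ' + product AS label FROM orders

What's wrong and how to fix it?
Bug: '+' is numeric addition; on text columns SQLite converts them to 0 instead of concatenating

Fix: Replace + with || to concatenate text

Corrected query:
SELECT customer || ': ' || product AS label FROM orders

Result:
label         
--------------
Dave: Laptop  
Frank: Monitor
Hank: Charger 
Bob: Tablet   
Hank: Charger 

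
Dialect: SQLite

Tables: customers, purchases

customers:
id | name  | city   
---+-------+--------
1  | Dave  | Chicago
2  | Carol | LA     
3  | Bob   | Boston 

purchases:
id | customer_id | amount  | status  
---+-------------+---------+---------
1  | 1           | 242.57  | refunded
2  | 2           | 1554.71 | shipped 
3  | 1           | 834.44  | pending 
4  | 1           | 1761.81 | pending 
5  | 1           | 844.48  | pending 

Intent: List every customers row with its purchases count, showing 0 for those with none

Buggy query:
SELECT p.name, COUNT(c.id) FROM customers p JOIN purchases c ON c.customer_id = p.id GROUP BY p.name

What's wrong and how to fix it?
Bug: An inner join excludes parents with zero children

Fix: Use LEFT JOIN so parents without children still appear (COUNT(c.id) gives 0)

Corrected query:
SELECT p.name, COUNT(c.id) FROM customers p LEFT JOIN purchases c ON c.customer_id = p.id GROUP BY p.name

Result:
name  | COUNT(c.id)
------+------------
Bob   | 0          
Carol | 1          
Dave  | 4          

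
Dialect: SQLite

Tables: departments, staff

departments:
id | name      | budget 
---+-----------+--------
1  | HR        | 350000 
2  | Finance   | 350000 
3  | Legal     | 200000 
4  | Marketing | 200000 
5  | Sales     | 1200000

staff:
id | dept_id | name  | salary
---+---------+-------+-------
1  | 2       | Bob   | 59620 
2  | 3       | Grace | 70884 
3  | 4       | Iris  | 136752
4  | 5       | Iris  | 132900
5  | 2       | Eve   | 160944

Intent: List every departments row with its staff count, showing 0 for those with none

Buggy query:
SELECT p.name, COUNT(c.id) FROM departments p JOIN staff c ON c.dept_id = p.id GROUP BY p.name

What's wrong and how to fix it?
Bug: An inner join excludes parents with zero children

Fix: Use LEFT JOIN so parents without children still appear (COUNT(c.id) gives 0)

Corrected query:
SELECT p.name, COUNT(c.id) FROM departments p LEFT JOIN staff c ON c.dept_id = p.id GROUP BY p.name

Result:
name      | COUNT(c.id)
----------+------------
Finance   | 2          
HR        | 0          
Legal     | 1          
Marketing | 1          
Sales     | 1          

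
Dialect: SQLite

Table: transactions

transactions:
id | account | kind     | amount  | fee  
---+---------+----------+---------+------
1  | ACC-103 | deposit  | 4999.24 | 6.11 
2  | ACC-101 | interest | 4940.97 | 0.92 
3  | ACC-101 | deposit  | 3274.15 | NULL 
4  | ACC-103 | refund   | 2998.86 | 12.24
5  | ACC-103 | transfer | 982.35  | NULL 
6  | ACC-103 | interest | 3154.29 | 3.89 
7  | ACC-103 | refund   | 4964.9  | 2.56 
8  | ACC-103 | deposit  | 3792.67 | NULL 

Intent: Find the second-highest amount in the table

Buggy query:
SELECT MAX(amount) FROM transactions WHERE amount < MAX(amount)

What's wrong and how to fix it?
Bug: The inner MAX is an aggregate inside WHERE, which is not allowed

Fix: Put the inner MAX in a scalar subquery

Corrected query:
SELECT MAX(amount) FROM transactions WHERE amount < (SELECT MAX(amount) FROM transactions)

Result:
MAX(amount)
-----------
4964.9     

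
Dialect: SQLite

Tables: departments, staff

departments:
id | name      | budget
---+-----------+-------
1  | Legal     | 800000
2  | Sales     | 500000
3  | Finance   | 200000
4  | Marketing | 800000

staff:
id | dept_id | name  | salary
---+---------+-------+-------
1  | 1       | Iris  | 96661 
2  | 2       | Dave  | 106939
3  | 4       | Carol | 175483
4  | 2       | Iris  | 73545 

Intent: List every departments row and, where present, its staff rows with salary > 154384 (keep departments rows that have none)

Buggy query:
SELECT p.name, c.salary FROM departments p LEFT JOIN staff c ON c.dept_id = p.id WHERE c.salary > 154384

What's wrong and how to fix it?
Bug: Filtering c.salary in WHERE discards the NULL rows produced by LEFT JOIN, turning it into an inner join

Fix: Move the right-table condition into the ON clause so unmatched parents are kept

Corrected query:
SELECT p.name, c.salary FROM departments p LEFT JOIN staff c ON c.dept_id = p.id AND c.salary > 154384

Result:
name      | salary
----------+-------
Legal     | NULL  
Sales     | NULL  
Finance   | NULL  
Marketing | 175483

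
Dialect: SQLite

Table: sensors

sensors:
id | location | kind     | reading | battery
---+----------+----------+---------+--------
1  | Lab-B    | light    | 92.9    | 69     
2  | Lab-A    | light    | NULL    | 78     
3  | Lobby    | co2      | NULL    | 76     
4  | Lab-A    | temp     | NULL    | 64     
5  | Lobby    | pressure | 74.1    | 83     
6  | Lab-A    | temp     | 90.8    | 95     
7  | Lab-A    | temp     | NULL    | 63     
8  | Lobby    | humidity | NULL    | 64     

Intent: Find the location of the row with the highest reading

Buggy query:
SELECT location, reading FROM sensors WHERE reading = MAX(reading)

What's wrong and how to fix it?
Bug: WHERE is evaluated per row; an aggregate over the whole table isn't defined there

Fix: Use a subquery: WHERE reading = (SELECT MAX(reading) FROM sensors)

Corrected query:
SELECT location, reading FROM sensors WHERE reading = (SELECT MAX(reading) FROM sensors)

Result:
location | reading
---------+--------
Lab-B    | 92.9   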